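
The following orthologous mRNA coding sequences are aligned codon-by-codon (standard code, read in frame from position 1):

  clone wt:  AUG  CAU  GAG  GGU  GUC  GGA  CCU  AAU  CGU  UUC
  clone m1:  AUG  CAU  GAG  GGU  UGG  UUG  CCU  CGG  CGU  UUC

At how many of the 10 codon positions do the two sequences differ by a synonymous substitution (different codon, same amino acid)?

0

Codon 1: AUG Met / AUG Met — identical.
Codon 2: CAU His / CAU His — identical.
Codon 3: GAG Glu / GAG Glu — identical.
Codon 4: GGU Gly / GGU Gly — identical.
Codon 5: GUC Val / UGG Trp — nonsynonymous.
Codon 6: GGA Gly / UUG Leu — nonsynonymous.
Codon 7: CCU Pro / CCU Pro — identical.
Codon 8: AAU Asn / CGG Arg — nonsynonymous.
Codon 9: CGU Arg / CGU Arg — identical.
Codon 10: UUC Phe / UUC Phe — identical.
Synonymous differences: 0.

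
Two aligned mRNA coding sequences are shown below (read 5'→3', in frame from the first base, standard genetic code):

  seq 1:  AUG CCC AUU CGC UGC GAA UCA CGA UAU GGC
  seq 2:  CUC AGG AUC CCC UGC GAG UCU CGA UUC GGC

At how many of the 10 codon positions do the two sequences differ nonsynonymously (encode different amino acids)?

Codon 1: AUG Met / CUC Leu — nonsynonymous.
Codon 2: CCC Pro / AGG Arg — nonsynonymous.
Codon 3: AUU Ile / AUC Ile — synonymous.
Codon 4: CGC Arg / CCC Pro — nonsynonymous.
Codon 5: UGC Cys / UGC Cys — identical.
Codon 6: GAA Glu / GAG Glu — synonymous.
Codon 7: UCA Ser / UCU Ser — synonymous.
Codon 8: CGA Arg / CGA Arg — identical.
Codon 9: UAU Tyr / UUC Phe — nonsynonymous.
Codon 10: GGC Gly / GGC Gly — identical.
Nonsynonymous differences: 4.

4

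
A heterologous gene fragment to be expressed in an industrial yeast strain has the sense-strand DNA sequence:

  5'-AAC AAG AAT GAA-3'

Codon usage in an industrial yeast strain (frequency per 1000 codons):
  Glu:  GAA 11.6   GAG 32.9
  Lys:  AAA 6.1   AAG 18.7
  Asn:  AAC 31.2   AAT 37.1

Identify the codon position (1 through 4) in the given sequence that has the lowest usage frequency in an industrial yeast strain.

4

Codon 1 AAC (Asn): 31.2 per 1000.
Codon 2 AAG (Lys): 18.7 per 1000.
Codon 3 AAT (Asn): 37.1 per 1000.
Codon 4 GAA (Glu): 11.6 per 1000.
Lowest frequency is 11.6 at codon 4.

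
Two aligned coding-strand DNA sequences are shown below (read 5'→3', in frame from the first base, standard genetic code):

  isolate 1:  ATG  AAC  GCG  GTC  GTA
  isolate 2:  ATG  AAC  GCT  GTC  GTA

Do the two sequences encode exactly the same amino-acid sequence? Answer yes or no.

Codon 1: ATG Met / ATG Met — identical.
Codon 2: AAC Asn / AAC Asn — identical.
Codon 3: GCG Ala / GCT Ala — synonymous.
Codon 4: GTC Val / GTC Val — identical.
Codon 5: GTA Val / GTA Val — identical.
Nonsynonymous differences: 0 → same protein.

yes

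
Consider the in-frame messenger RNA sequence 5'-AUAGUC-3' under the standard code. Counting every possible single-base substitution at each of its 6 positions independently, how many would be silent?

Codon 1 (AUA, Ile): 2 synonymous substitutions.
Codon 2 (GUC, Val): 3 synonymous substitutions.
Total: 2 + 3 = 5.

5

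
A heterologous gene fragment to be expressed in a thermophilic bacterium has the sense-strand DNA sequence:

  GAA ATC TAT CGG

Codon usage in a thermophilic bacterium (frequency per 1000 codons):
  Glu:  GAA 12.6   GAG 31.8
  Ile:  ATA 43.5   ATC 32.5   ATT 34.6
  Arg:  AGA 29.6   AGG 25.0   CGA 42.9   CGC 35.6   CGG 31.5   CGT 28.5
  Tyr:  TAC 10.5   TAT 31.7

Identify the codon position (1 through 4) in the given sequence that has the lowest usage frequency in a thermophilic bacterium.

1

Codon 1 GAA (Glu): 12.6 per 1000.
Codon 2 ATC (Ile): 32.5 per 1000.
Codon 3 TAT (Tyr): 31.7 per 1000.
Codon 4 CGG (Arg): 31.5 per 1000.
Lowest frequency is 12.6 at codon 1.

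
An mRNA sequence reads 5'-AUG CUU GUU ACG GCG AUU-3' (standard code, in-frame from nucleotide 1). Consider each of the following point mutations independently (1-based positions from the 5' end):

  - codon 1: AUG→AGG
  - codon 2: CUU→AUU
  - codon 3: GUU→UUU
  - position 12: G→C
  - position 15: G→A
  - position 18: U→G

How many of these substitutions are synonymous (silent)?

2

Codon 1: AUG (Met) → AGG (Arg) — missense.
Codon 2: CUU (Leu) → AUU (Ile) — missense.
Codon 3: GUU (Val) → UUU (Phe) — missense.
Codon 4: ACG (Thr) → ACC (Thr) — synonymous.
Codon 5: GCG (Ala) → GCA (Ala) — synonymous.
Codon 6: AUU (Ile) → AUG (Met) — missense.
Synonymous: 2 of 6.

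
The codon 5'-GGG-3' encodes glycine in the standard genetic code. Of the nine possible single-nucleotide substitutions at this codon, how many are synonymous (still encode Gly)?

3

Position 1: none → 0 synonymous.
Position 2: none → 0 synonymous.
Position 3: GGU, GGC, GGA → 3 synonymous.
Total: 0 + 0 + 3 = 3.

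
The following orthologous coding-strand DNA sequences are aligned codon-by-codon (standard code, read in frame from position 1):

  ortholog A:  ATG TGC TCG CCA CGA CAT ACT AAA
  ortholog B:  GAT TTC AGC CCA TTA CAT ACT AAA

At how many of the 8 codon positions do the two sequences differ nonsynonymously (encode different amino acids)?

Codon 1: ATG Met / GAT Asp — nonsynonymous.
Codon 2: TGC Cys / TTC Phe — nonsynonymous.
Codon 3: TCG Ser / AGC Ser — synonymous.
Codon 4: CCA Pro / CCA Pro — identical.
Codon 5: CGA Arg / TTA Leu — nonsynonymous.
Codon 6: CAT His / CAT His — identical.
Codon 7: ACT Thr / ACT Thr — identical.
Codon 8: AAA Lys / AAA Lys — identical.
Nonsynonymous differences: 3.

3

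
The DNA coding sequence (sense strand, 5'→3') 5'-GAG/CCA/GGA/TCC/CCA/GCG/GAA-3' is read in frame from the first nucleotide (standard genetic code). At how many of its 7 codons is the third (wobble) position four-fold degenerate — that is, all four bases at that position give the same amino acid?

5

Codon 1 GAG (Glu): third position 2-fold.
Codon 2 CCA (Pro): third position 4-fold.
Codon 3 GGA (Gly): third position 4-fold.
Codon 4 TCC (Ser): third position 4-fold.
Codon 5 CCA (Pro): third position 4-fold.
Codon 6 GCG (Ala): third position 4-fold.
Codon 7 GAA (Glu): third position 2-fold.
Four-fold degenerate third positions: 5.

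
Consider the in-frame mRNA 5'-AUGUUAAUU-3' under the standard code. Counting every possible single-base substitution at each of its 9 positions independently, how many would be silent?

Codon 1 (AUG, Met): 0 synonymous substitutions.
Codon 2 (UUA, Leu): 2 synonymous substitutions.
Codon 3 (AUU, Ile): 2 synonymous substitutions.
Total: 0 + 2 + 2 = 4.

4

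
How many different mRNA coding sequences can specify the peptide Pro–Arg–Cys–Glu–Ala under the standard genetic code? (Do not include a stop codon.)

384

Pro: 4 codons.
Arg: 6 codons.
Cys: 2 codons.
Glu: 2 codons.
Ala: 4 codons.
4 × 6 × 2 × 2 × 4 = 384.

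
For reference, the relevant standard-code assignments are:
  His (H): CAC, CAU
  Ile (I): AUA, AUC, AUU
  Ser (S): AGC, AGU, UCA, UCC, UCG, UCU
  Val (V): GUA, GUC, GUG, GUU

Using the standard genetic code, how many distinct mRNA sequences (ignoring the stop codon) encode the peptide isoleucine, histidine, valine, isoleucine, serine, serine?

2592

Ile: 3 codons.
His: 2 codons.
Val: 4 codons.
Ile: 3 codons.
Ser: 6 codons.
Ser: 6 codons.
3 × 2 × 4 × 3 × 6 × 6 = 2592.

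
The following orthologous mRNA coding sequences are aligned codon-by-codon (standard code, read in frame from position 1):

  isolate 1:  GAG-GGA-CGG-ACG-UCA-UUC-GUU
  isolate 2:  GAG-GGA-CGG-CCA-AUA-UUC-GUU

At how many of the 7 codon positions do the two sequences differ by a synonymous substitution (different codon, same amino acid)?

0

Codon 1: GAG Glu / GAG Glu — identical.
Codon 2: GGA Gly / GGA Gly — identical.
Codon 3: CGG Arg / CGG Arg — identical.
Codon 4: ACG Thr / CCA Pro — nonsynonymous.
Codon 5: UCA Ser / AUA Ile — nonsynonymous.
Codon 6: UUC Phe / UUC Phe — identical.
Codon 7: GUU Val / GUU Val — identical.
Synonymous differences: 0.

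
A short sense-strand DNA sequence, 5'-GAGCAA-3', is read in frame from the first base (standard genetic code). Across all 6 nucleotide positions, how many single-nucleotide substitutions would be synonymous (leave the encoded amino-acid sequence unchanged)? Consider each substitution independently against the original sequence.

Codon 1 (GAG, Glu): 1 synonymous substitution.
Codon 2 (CAA, Gln): 1 synonymous substitution.
Total: 1 + 1 = 2.

2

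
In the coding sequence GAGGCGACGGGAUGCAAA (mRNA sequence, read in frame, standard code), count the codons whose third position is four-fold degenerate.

3

Codon 1 GAG (Glu): third position 2-fold.
Codon 2 GCG (Ala): third position 4-fold.
Codon 3 ACG (Thr): third position 4-fold.
Codon 4 GGA (Gly): third position 4-fold.
Codon 5 UGC (Cys): third position 2-fold.
Codon 6 AAA (Lys): third position 2-fold.
Four-fold degenerate third positions: 3.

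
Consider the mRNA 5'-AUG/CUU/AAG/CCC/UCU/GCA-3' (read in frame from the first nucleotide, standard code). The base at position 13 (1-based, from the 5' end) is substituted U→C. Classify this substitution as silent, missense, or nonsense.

missense

Position 13 falls in codon 5: UCU → Ser.
After the substitution the codon is CCU → Pro.
Ser ≠ Pro, so this is a missense mutation.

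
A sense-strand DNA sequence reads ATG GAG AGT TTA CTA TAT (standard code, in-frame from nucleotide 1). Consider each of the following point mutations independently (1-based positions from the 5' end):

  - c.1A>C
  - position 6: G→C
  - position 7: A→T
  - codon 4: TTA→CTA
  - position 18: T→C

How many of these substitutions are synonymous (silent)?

Codon 1: ATG (Met) → CTG (Leu) — missense.
Codon 2: GAG (Glu) → GAC (Asp) — missense.
Codon 3: AGT (Ser) → TGT (Cys) — missense.
Codon 4: TTA (Leu) → CTA (Leu) — synonymous.
Codon 6: TAT (Tyr) → TAC (Tyr) — synonymous.
Synonymous: 2 of 5.

2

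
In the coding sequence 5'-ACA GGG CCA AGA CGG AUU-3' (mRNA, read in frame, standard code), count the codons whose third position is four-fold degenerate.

Codon 1 ACA (Thr): third position 4-fold.
Codon 2 GGG (Gly): third position 4-fold.
Codon 3 CCA (Pro): third position 4-fold.
Codon 4 AGA (Arg): third position 2-fold.
Codon 5 CGG (Arg): third position 4-fold.
Codon 6 AUU (Ile): third position 3-fold.
Four-fold degenerate third positions: 4.

4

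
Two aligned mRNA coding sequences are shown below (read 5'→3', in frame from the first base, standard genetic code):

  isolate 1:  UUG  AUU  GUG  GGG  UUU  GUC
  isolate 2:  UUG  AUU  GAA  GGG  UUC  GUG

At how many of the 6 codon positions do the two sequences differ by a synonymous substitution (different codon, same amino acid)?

Codon 1: UUG Leu / UUG Leu — identical.
Codon 2: AUU Ile / AUU Ile — identical.
Codon 3: GUG Val / GAA Glu — nonsynonymous.
Codon 4: GGG Gly / GGG Gly — identical.
Codon 5: UUU Phe / UUC Phe — synonymous.
Codon 6: GUC Val / GUG Val — synonymous.
Synonymous differences: 2.

2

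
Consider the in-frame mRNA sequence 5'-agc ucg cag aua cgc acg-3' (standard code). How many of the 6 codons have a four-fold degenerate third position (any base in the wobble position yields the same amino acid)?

3

Codon 1 AGC (Ser): third position 2-fold.
Codon 2 UCG (Ser): third position 4-fold.
Codon 3 CAG (Gln): third position 2-fold.
Codon 4 AUA (Ile): third position 3-fold.
Codon 5 CGC (Arg): third position 4-fold.
Codon 6 ACG (Thr): third position 4-fold.
Four-fold degenerate third positions: 3.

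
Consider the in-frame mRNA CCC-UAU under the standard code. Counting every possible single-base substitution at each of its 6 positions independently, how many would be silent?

Codon 1 (CCC, Pro): 3 synonymous substitutions.
Codon 2 (UAU, Tyr): 1 synonymous substitution.
Total: 3 + 1 = 4.

4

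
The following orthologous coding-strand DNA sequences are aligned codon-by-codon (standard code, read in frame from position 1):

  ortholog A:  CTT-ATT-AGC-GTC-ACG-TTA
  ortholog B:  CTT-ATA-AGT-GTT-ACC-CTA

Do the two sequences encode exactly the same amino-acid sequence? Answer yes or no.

yes

Codon 1: CTT Leu / CTT Leu — identical.
Codon 2: ATT Ile / ATA Ile — synonymous.
Codon 3: AGC Ser / AGT Ser — synonymous.
Codon 4: GTC Val / GTT Val — synonymous.
Codon 5: ACG Thr / ACC Thr — synonymous.
Codon 6: TTA Leu / CTA Leu — synonymous.
Nonsynonymous differences: 0 → same protein.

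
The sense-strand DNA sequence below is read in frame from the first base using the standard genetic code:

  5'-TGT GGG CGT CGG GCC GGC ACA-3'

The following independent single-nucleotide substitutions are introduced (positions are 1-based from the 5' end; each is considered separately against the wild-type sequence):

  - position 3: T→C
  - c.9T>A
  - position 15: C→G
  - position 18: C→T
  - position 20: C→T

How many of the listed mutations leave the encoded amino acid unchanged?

Codon 1: TGT (Cys) → TGC (Cys) — synonymous.
Codon 3: CGT (Arg) → CGA (Arg) — synonymous.
Codon 5: GCC (Ala) → GCG (Ala) — synonymous.
Codon 6: GGC (Gly) → GGT (Gly) — synonymous.
Codon 7: ACA (Thr) → ATA (Ile) — missense.
Synonymous: 4 of 5.

4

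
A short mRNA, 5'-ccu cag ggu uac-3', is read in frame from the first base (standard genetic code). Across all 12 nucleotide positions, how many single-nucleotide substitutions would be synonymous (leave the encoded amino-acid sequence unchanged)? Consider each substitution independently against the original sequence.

Codon 1 (CCU, Pro): 3 synonymous substitutions.
Codon 2 (CAG, Gln): 1 synonymous substitution.
Codon 3 (GGU, Gly): 3 synonymous substitutions.
Codon 4 (UAC, Tyr): 1 synonymous substitution.
Total: 3 + 1 + 3 + 1 = 8.

8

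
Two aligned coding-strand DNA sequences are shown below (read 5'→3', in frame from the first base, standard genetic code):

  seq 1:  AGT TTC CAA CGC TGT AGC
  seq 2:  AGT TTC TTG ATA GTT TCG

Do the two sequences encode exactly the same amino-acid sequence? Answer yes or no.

Codon 1: AGT Ser / AGT Ser — identical.
Codon 2: TTC Phe / TTC Phe — identical.
Codon 3: CAA Gln / TTG Leu — nonsynonymous.
Codon 4: CGC Arg / ATA Ile — nonsynonymous.
Codon 5: TGT Cys / GTT Val — nonsynonymous.
Codon 6: AGC Ser / TCG Ser — synonymous.
Nonsynonymous differences: 3 → different protein.

no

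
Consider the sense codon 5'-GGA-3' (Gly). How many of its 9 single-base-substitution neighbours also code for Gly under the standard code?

3

Position 1: none → 0 synonymous.
Position 2: none → 0 synonymous.
Position 3: GGU, GGC, GGG → 3 synonymous.
Total: 0 + 0 + 3 = 3.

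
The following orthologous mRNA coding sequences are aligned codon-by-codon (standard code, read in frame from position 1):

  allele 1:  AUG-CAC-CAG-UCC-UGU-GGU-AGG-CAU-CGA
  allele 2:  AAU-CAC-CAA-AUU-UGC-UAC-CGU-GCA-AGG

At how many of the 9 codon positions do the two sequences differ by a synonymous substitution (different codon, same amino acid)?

Codon 1: AUG Met / AAU Asn — nonsynonymous.
Codon 2: CAC His / CAC His — identical.
Codon 3: CAG Gln / CAA Gln — synonymous.
Codon 4: UCC Ser / AUU Ile — nonsynonymous.
Codon 5: UGU Cys / UGC Cys — synonymous.
Codon 6: GGU Gly / UAC Tyr — nonsynonymous.
Codon 7: AGG Arg / CGU Arg — synonymous.
Codon 8: CAU His / GCA Ala — nonsynonymous.
Codon 9: CGA Arg / AGG Arg — synonymous.
Synonymous differences: 4.

4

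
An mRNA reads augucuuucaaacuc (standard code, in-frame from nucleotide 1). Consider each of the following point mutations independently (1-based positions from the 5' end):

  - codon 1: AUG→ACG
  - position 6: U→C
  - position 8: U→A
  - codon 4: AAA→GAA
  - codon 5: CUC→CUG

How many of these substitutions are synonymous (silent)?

Codon 1: AUG (Met) → ACG (Thr) — missense.
Codon 2: UCU (Ser) → UCC (Ser) — synonymous.
Codon 3: UUC (Phe) → UAC (Tyr) — missense.
Codon 4: AAA (Lys) → GAA (Glu) — missense.
Codon 5: CUC (Leu) → CUG (Leu) — synonymous.
Synonymous: 2 of 5.

2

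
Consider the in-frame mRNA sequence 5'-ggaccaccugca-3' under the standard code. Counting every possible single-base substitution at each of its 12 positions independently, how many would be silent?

12

Codon 1 (GGA, Gly): 3 synonymous substitutions.
Codon 2 (CCA, Pro): 3 synonymous substitutions.
Codon 3 (CCU, Pro): 3 synonymous substitutions.
Codon 4 (GCA, Ala): 3 synonymous substitutions.
Total: 3 + 3 + 3 + 3 = 12.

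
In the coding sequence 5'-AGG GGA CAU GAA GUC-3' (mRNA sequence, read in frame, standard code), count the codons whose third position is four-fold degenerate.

Codon 1 AGG (Arg): third position 2-fold.
Codon 2 GGA (Gly): third position 4-fold.
Codon 3 CAU (His): third position 2-fold.
Codon 4 GAA (Glu): third position 2-fold.
Codon 5 GUC (Val): third position 4-fold.
Four-fold degenerate third positions: 2.

2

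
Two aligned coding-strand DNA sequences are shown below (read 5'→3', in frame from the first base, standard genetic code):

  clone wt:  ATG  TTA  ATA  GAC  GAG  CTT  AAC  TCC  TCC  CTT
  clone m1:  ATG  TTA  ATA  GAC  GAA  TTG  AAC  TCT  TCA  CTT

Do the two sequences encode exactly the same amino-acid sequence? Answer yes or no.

yes

Codon 1: ATG Met / ATG Met — identical.
Codon 2: TTA Leu / TTA Leu — identical.
Codon 3: ATA Ile / ATA Ile — identical.
Codon 4: GAC Asp / GAC Asp — identical.
Codon 5: GAG Glu / GAA Glu — synonymous.
Codon 6: CTT Leu / TTG Leu — synonymous.
Codon 7: AAC Asn / AAC Asn — identical.
Codon 8: TCC Ser / TCT Ser — synonymous.
Codon 9: TCC Ser / TCA Ser — synonymous.
Codon 10: CTT Leu / CTT Leu — identical.
Nonsynonymous differences: 0 → same protein.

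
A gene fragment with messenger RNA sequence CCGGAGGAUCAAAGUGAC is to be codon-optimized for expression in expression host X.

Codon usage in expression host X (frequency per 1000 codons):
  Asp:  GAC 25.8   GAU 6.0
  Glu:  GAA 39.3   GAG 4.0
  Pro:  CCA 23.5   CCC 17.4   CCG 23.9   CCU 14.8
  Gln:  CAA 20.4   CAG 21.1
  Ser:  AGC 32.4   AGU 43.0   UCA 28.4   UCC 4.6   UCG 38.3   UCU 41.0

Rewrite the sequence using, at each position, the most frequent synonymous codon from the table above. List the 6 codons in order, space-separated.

Codon 1 (Pro): best is CCG at 23.9.
Codon 2 (Glu): best is GAA at 39.3.
Codon 3 (Asp): best is GAC at 25.8.
Codon 4 (Gln): best is CAG at 21.1.
Codon 5 (Ser): best is AGU at 43.0.
Codon 6 (Asp): best is GAC at 25.8.

CCG GAA GAC CAG AGU GAC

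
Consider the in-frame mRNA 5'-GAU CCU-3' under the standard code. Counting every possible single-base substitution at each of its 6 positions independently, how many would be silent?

4

Codon 1 (GAU, Asp): 1 synonymous substitution.
Codon 2 (CCU, Pro): 3 synonymous substitutions.
Total: 1 + 3 = 4.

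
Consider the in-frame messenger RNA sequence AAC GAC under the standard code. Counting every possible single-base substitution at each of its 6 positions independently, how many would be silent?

Codon 1 (AAC, Asn): 1 synonymous substitution.
Codon 2 (GAC, Asp): 1 synonymous substitution.
Total: 1 + 1 = 2.

2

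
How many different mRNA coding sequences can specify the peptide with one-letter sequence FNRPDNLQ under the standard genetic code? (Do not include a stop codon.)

4608

Phe: 2 codons.
Asn: 2 codons.
Arg: 6 codons.
Pro: 4 codons.
Asp: 2 codons.
Asn: 2 codons.
Leu: 6 codons.
Gln: 2 codons.
2 × 2 × 6 × 4 × 2 × 2 × 6 × 2 = 4608.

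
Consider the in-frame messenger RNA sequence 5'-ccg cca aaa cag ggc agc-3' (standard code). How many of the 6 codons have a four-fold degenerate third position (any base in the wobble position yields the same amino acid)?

3

Codon 1 CCG (Pro): third position 4-fold.
Codon 2 CCA (Pro): third position 4-fold.
Codon 3 AAA (Lys): third position 2-fold.
Codon 4 CAG (Gln): third position 2-fold.
Codon 5 GGC (Gly): third position 4-fold.
Codon 6 AGC (Ser): third position 2-fold.
Four-fold degenerate third positions: 3.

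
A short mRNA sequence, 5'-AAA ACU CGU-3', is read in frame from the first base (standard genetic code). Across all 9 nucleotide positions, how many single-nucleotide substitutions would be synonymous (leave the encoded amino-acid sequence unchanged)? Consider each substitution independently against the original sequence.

Codon 1 (AAA, Lys): 1 synonymous substitution.
Codon 2 (ACU, Thr): 3 synonymous substitutions.
Codon 3 (CGU, Arg): 3 synonymous substitutions.
Total: 1 + 3 + 3 = 7.

7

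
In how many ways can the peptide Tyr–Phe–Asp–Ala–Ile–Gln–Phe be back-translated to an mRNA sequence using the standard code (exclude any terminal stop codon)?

Tyr: 2 codons.
Phe: 2 codons.
Asp: 2 codons.
Ala: 4 codons.
Ile: 3 codons.
Gln: 2 codons.
Phe: 2 codons.
2 × 2 × 2 × 4 × 3 × 2 × 2 = 384.

384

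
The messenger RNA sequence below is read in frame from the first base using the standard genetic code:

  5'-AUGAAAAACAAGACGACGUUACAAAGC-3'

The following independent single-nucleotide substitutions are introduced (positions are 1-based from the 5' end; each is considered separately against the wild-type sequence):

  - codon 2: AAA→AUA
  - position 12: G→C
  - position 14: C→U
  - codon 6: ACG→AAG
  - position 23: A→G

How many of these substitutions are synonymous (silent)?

Codon 2: AAA (Lys) → AUA (Ile) — missense.
Codon 4: AAG (Lys) → AAC (Asn) — missense.
Codon 5: ACG (Thr) → AUG (Met) — missense.
Codon 6: ACG (Thr) → AAG (Lys) — missense.
Codon 8: CAA (Gln) → CGA (Arg) — missense.
Synonymous: 0 of 5.

0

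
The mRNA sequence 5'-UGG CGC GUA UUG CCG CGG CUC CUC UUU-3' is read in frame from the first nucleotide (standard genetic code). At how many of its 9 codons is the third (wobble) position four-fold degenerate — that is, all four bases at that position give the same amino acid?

6

Codon 1 UGG (Trp): third position 1-fold.
Codon 2 CGC (Arg): third position 4-fold.
Codon 3 GUA (Val): third position 4-fold.
Codon 4 UUG (Leu): third position 2-fold.
Codon 5 CCG (Pro): third position 4-fold.
Codon 6 CGG (Arg): third position 4-fold.
Codon 7 CUC (Leu): third position 4-fold.
Codon 8 CUC (Leu): third position 4-fold.
Codon 9 UUU (Phe): third position 2-fold.
Four-fold degenerate third positions: 6.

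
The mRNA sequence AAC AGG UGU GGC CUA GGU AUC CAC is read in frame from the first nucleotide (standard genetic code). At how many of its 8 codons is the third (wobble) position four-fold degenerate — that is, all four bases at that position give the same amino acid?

3

Codon 1 AAC (Asn): third position 2-fold.
Codon 2 AGG (Arg): third position 2-fold.
Codon 3 UGU (Cys): third position 2-fold.
Codon 4 GGC (Gly): third position 4-fold.
Codon 5 CUA (Leu): third position 4-fold.
Codon 6 GGU (Gly): third position 4-fold.
Codon 7 AUC (Ile): third position 3-fold.
Codon 8 CAC (His): third position 2-fold.
Four-fold degenerate third positions: 3.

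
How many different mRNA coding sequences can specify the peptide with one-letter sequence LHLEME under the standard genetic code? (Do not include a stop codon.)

Leu: 6 codons.
His: 2 codons.
Leu: 6 codons.
Glu: 2 codons.
Met: 1 codon.
Glu: 2 codons.
6 × 2 × 6 × 2 × 1 × 2 = 288.

288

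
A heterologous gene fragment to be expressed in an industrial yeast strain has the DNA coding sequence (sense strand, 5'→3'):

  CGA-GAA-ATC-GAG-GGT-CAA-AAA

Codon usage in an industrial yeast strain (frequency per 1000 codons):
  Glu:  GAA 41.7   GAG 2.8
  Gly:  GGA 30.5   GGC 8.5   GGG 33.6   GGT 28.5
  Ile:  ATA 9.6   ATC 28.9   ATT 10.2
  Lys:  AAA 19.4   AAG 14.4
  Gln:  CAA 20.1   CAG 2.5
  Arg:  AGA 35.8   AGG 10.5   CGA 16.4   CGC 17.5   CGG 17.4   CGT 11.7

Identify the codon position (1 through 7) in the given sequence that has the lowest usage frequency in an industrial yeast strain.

Codon 1 CGA (Arg): 16.4 per 1000.
Codon 2 GAA (Glu): 41.7 per 1000.
Codon 3 ATC (Ile): 28.9 per 1000.
Codon 4 GAG (Glu): 2.8 per 1000.
Codon 5 GGT (Gly): 28.5 per 1000.
Codon 6 CAA (Gln): 20.1 per 1000.
Codon 7 AAA (Lys): 19.4 per 1000.
Lowest frequency is 2.8 at codon 4.

4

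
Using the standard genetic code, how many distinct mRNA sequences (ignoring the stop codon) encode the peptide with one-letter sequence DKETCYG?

Asp: 2 codons.
Lys: 2 codons.
Glu: 2 codons.
Thr: 4 codons.
Cys: 2 codons.
Tyr: 2 codons.
Gly: 4 codons.
2 × 2 × 2 × 4 × 2 × 2 × 4 = 512.

512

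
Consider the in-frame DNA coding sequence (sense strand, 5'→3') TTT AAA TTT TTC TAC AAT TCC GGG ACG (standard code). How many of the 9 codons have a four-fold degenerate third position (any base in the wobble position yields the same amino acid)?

Codon 1 TTT (Phe): third position 2-fold.
Codon 2 AAA (Lys): third position 2-fold.
Codon 3 TTT (Phe): third position 2-fold.
Codon 4 TTC (Phe): third position 2-fold.
Codon 5 TAC (Tyr): third position 2-fold.
Codon 6 AAT (Asn): third position 2-fold.
Codon 7 TCC (Ser): third position 4-fold.
Codon 8 GGG (Gly): third position 4-fold.
Codon 9 ACG (Thr): third position 4-fold.
Four-fold degenerate third positions: 3.

3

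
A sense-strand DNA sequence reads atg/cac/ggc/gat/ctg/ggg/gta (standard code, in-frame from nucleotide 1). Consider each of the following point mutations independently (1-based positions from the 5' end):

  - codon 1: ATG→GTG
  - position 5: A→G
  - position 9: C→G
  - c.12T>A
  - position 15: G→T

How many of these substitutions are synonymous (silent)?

Codon 1: ATG (Met) → GTG (Val) — missense.
Codon 2: CAC (His) → CGC (Arg) — missense.
Codon 3: GGC (Gly) → GGG (Gly) — synonymous.
Codon 4: GAT (Asp) → GAA (Glu) — missense.
Codon 5: CTG (Leu) → CTT (Leu) — synonymous.
Synonymous: 2 of 5.

2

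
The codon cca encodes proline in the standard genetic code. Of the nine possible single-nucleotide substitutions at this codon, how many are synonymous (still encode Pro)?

Position 1: none → 0 synonymous.
Position 2: none → 0 synonymous.
Position 3: CCT, CCC, CCG → 3 synonymous.
Total: 0 + 0 + 3 = 3.

3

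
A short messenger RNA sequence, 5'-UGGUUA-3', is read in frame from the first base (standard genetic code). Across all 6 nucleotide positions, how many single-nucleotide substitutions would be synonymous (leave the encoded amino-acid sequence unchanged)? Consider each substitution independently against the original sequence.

Codon 1 (UGG, Trp): 0 synonymous substitutions.
Codon 2 (UUA, Leu): 2 synonymous substitutions.
Total: 0 + 2 = 2.

2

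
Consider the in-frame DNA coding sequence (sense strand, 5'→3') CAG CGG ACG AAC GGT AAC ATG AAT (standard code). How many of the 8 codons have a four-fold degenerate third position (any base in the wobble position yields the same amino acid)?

3

Codon 1 CAG (Gln): third position 2-fold.
Codon 2 CGG (Arg): third position 4-fold.
Codon 3 ACG (Thr): third position 4-fold.
Codon 4 AAC (Asn): third position 2-fold.
Codon 5 GGT (Gly): third position 4-fold.
Codon 6 AAC (Asn): third position 2-fold.
Codon 7 ATG (Met): third position 1-fold.
Codon 8 AAT (Asn): third position 2-fold.
Four-fold degenerate third positions: 3.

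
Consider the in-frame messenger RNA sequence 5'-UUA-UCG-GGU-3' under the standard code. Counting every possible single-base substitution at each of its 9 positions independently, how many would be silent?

Codon 1 (UUA, Leu): 2 synonymous substitutions.
Codon 2 (UCG, Ser): 3 synonymous substitutions.
Codon 3 (GGU, Gly): 3 synonymous substitutions.
Total: 2 + 3 + 3 = 8.

8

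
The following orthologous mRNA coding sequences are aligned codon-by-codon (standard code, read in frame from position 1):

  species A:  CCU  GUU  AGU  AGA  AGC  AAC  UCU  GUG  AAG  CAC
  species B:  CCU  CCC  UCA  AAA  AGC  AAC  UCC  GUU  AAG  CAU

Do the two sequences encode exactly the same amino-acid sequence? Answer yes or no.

Codon 1: CCU Pro / CCU Pro — identical.
Codon 2: GUU Val / CCC Pro — nonsynonymous.
Codon 3: AGU Ser / UCA Ser — synonymous.
Codon 4: AGA Arg / AAA Lys — nonsynonymous.
Codon 5: AGC Ser / AGC Ser — identical.
Codon 6: AAC Asn / AAC Asn — identical.
Codon 7: UCU Ser / UCC Ser — synonymous.
Codon 8: GUG Val / GUU Val — synonymous.
Codon 9: AAG Lys / AAG Lys — identical.
Codon 10: CAC His / CAU His — synonymous.
Nonsynonymous differences: 2 → different protein.

no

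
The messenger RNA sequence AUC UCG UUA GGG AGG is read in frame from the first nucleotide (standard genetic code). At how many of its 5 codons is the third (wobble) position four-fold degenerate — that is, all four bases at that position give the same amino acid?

Codon 1 AUC (Ile): third position 3-fold.
Codon 2 UCG (Ser): third position 4-fold.
Codon 3 UUA (Leu): third position 2-fold.
Codon 4 GGG (Gly): third position 4-fold.
Codon 5 AGG (Arg): third position 2-fold.
Four-fold degenerate third positions: 2.

2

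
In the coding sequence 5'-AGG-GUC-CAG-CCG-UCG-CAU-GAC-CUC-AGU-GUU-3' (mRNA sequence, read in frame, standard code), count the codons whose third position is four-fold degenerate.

Codon 1 AGG (Arg): third position 2-fold.
Codon 2 GUC (Val): third position 4-fold.
Codon 3 CAG (Gln): third position 2-fold.
Codon 4 CCG (Pro): third position 4-fold.
Codon 5 UCG (Ser): third position 4-fold.
Codon 6 CAU (His): third position 2-fold.
Codon 7 GAC (Asp): third position 2-fold.
Codon 8 CUC (Leu): third position 4-fold.
Codon 9 AGU (Ser): third position 2-fold.
Codon 10 GUU (Val): third position 4-fold.
Four-fold degenerate third positions: 5.

5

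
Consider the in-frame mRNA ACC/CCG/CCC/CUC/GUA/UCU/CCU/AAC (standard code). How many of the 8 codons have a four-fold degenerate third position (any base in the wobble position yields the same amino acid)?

7

Codon 1 ACC (Thr): third position 4-fold.
Codon 2 CCG (Pro): third position 4-fold.
Codon 3 CCC (Pro): third position 4-fold.
Codon 4 CUC (Leu): third position 4-fold.
Codon 5 GUA (Val): third position 4-fold.
Codon 6 UCU (Ser): third position 4-fold.
Codon 7 CCU (Pro): third position 4-fold.
Codon 8 AAC (Asn): third position 2-fold.
Four-fold degenerate third positions: 7.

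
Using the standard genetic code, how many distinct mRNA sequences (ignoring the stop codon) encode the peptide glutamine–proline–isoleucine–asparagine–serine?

Gln: 2 codons.
Pro: 4 codons.
Ile: 3 codons.
Asn: 2 codons.
Ser: 6 codons.
2 × 4 × 3 × 2 × 6 = 288.

288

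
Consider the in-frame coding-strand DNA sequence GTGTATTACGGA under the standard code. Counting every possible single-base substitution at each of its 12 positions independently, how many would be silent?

8

Codon 1 (GTG, Val): 3 synonymous substitutions.
Codon 2 (TAT, Tyr): 1 synonymous substitution.
Codon 3 (TAC, Tyr): 1 synonymous substitution.
Codon 4 (GGA, Gly): 3 synonymous substitutions.
Total: 3 + 1 + 1 + 3 = 8.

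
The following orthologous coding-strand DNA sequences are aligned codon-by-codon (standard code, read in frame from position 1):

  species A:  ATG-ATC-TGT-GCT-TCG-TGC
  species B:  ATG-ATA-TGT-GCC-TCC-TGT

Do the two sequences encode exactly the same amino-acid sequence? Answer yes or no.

yes

Codon 1: ATG Met / ATG Met — identical.
Codon 2: ATC Ile / ATA Ile — synonymous.
Codon 3: TGT Cys / TGT Cys — identical.
Codon 4: GCT Ala / GCC Ala — synonymous.
Codon 5: TCG Ser / TCC Ser — synonymous.
Codon 6: TGC Cys / TGT Cys — synonymous.
Nonsynonymous differences: 0 → same protein.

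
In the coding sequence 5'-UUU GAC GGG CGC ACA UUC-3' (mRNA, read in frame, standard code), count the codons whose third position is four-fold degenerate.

Codon 1 UUU (Phe): third position 2-fold.
Codon 2 GAC (Asp): third position 2-fold.
Codon 3 GGG (Gly): third position 4-fold.
Codon 4 CGC (Arg): third position 4-fold.
Codon 5 ACA (Thr): third position 4-fold.
Codon 6 UUC (Phe): third position 2-fold.
Four-fold degenerate third positions: 3.

3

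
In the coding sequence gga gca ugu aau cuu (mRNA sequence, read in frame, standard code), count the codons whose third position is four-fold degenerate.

3

Codon 1 GGA (Gly): third position 4-fold.
Codon 2 GCA (Ala): third position 4-fold.
Codon 3 UGU (Cys): third position 2-fold.
Codon 4 AAU (Asn): third position 2-fold.
Codon 5 CUU (Leu): third position 4-fold.
Four-fold degenerate third positions: 3.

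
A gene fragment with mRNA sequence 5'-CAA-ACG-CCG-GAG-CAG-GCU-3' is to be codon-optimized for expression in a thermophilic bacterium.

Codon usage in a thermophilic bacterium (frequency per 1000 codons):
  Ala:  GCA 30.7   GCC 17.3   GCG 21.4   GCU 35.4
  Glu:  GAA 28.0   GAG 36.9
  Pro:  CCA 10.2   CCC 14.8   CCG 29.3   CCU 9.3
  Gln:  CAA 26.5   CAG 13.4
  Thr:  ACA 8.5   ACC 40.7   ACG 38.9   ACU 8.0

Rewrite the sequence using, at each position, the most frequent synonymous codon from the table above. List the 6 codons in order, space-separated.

Codon 1 (Gln): best is CAA at 26.5.
Codon 2 (Thr): best is ACC at 40.7.
Codon 3 (Pro): best is CCG at 29.3.
Codon 4 (Glu): best is GAG at 36.9.
Codon 5 (Gln): best is CAA at 26.5.
Codon 6 (Ala): best is GCU at 35.4.

CAA ACC CCG GAG CAA GCU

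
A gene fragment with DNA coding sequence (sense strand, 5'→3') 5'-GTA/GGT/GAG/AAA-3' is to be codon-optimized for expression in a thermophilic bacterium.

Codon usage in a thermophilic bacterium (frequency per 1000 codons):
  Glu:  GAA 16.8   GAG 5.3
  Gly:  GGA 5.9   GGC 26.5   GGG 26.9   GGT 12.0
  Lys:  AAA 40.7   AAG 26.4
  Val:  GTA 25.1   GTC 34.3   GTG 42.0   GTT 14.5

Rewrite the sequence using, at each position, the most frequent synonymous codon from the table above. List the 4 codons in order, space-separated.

Codon 1 (Val): best is GTG at 42.0.
Codon 2 (Gly): best is GGG at 26.9.
Codon 3 (Glu): best is GAA at 16.8.
Codon 4 (Lys): best is AAA at 40.7.

GTG GGG GAA AAA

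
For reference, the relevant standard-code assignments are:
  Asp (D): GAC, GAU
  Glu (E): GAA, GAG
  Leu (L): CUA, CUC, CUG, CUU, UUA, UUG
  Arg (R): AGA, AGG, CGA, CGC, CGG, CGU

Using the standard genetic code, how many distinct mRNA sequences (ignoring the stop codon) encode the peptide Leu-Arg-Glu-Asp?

Leu: 6 codons.
Arg: 6 codons.
Glu: 2 codons.
Asp: 2 codons.
6 × 6 × 2 × 2 = 144.

144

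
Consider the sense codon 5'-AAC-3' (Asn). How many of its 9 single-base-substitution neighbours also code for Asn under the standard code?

Position 1: none → 0 synonymous.
Position 2: none → 0 synonymous.
Position 3: AAU → 1 synonymous.
Total: 0 + 0 + 1 = 1.

1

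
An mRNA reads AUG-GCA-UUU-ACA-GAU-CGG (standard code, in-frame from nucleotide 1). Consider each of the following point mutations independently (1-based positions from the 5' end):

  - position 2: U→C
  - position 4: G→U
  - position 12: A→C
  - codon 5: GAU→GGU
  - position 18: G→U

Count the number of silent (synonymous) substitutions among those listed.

Codon 1: AUG (Met) → ACG (Thr) — missense.
Codon 2: GCA (Ala) → UCA (Ser) — missense.
Codon 4: ACA (Thr) → ACC (Thr) — synonymous.
Codon 5: GAU (Asp) → GGU (Gly) — missense.
Codon 6: CGG (Arg) → CGU (Arg) — synonymous.
Synonymous: 2 of 5.

2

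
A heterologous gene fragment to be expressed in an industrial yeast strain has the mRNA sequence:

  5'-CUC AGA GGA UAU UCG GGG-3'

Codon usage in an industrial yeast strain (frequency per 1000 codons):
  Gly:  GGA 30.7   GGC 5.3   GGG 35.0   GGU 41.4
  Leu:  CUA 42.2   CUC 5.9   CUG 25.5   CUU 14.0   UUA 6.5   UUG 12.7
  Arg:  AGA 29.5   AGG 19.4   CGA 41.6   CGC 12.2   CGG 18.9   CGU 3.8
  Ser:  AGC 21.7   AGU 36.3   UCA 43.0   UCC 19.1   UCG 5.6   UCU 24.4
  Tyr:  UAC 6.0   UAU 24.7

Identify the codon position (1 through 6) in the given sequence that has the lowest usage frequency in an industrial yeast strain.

Codon 1 CUC (Leu): 5.9 per 1000.
Codon 2 AGA (Arg): 29.5 per 1000.
Codon 3 GGA (Gly): 30.7 per 1000.
Codon 4 UAU (Tyr): 24.7 per 1000.
Codon 5 UCG (Ser): 5.6 per 1000.
Codon 6 GGG (Gly): 35.0 per 1000.
Lowest frequency is 5.6 at codon 5.

5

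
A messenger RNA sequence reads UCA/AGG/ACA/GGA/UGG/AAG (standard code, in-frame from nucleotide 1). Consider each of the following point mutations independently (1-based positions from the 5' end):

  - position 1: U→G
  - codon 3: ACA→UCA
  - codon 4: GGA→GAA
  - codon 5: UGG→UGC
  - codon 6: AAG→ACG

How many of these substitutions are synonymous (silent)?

0

Codon 1: UCA (Ser) → GCA (Ala) — missense.
Codon 3: ACA (Thr) → UCA (Ser) — missense.
Codon 4: GGA (Gly) → GAA (Glu) — missense.
Codon 5: UGG (Trp) → UGC (Cys) — missense.
Codon 6: AAG (Lys) → ACG (Thr) — missense.
Synonymous: 0 of 5.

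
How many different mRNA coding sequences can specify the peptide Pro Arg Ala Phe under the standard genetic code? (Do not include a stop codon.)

192

Pro: 4 codons.
Arg: 6 codons.
Ala: 4 codons.
Phe: 2 codons.
4 × 6 × 4 × 2 = 192.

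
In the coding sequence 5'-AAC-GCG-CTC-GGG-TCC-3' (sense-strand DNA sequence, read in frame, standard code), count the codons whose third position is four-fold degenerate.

Codon 1 AAC (Asn): third position 2-fold.
Codon 2 GCG (Ala): third position 4-fold.
Codon 3 CTC (Leu): third position 4-fold.
Codon 4 GGG (Gly): third position 4-fold.
Codon 5 TCC (Ser): third position 4-fold.
Four-fold degenerate third positions: 4.

4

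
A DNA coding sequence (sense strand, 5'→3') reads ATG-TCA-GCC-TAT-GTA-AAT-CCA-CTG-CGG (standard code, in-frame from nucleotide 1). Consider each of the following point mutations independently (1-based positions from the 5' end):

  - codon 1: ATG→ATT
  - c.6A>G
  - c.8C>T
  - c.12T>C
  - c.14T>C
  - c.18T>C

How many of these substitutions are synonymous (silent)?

3

Codon 1: ATG (Met) → ATT (Ile) — missense.
Codon 2: TCA (Ser) → TCG (Ser) — synonymous.
Codon 3: GCC (Ala) → GTC (Val) — missense.
Codon 4: TAT (Tyr) → TAC (Tyr) — synonymous.
Codon 5: GTA (Val) → GCA (Ala) — missense.
Codon 6: AAT (Asn) → AAC (Asn) — synonymous.
Synonymous: 3 of 6.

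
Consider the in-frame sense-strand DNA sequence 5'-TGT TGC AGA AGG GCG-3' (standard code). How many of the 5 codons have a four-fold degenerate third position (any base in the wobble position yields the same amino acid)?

Codon 1 TGT (Cys): third position 2-fold.
Codon 2 TGC (Cys): third position 2-fold.
Codon 3 AGA (Arg): third position 2-fold.
Codon 4 AGG (Arg): third position 2-fold.
Codon 5 GCG (Ala): third position 4-fold.
Four-fold degenerate third positions: 1.

1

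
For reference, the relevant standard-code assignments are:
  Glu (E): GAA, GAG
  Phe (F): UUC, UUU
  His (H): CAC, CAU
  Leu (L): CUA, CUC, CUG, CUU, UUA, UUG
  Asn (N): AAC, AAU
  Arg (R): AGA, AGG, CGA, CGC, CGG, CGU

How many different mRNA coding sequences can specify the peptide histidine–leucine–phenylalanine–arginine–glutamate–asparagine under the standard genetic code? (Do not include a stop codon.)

His: 2 codons.
Leu: 6 codons.
Phe: 2 codons.
Arg: 6 codons.
Glu: 2 codons.
Asn: 2 codons.
2 × 6 × 2 × 6 × 2 × 2 = 576.

576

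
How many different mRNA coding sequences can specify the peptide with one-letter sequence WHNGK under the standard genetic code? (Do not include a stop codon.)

32

Trp: 1 codon.
His: 2 codons.
Asn: 2 codons.
Gly: 4 codons.
Lys: 2 codons.
1 × 2 × 2 × 4 × 2 = 32.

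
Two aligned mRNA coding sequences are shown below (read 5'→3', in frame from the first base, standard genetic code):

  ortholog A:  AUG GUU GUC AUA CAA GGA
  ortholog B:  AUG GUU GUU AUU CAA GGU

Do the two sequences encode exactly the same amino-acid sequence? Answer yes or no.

yes

Codon 1: AUG Met / AUG Met — identical.
Codon 2: GUU Val / GUU Val — identical.
Codon 3: GUC Val / GUU Val — synonymous.
Codon 4: AUA Ile / AUU Ile — synonymous.
Codon 5: CAA Gln / CAA Gln — identical.
Codon 6: GGA Gly / GGU Gly — synonymous.
Nonsynonymous differences: 0 → same protein.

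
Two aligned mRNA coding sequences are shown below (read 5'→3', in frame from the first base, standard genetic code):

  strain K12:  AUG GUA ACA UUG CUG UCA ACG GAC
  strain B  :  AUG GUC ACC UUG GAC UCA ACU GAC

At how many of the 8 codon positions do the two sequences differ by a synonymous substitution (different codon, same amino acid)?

Codon 1: AUG Met / AUG Met — identical.
Codon 2: GUA Val / GUC Val — synonymous.
Codon 3: ACA Thr / ACC Thr — synonymous.
Codon 4: UUG Leu / UUG Leu — identical.
Codon 5: CUG Leu / GAC Asp — nonsynonymous.
Codon 6: UCA Ser / UCA Ser — identical.
Codon 7: ACG Thr / ACU Thr — synonymous.
Codon 8: GAC Asp / GAC Asp — identical.
Synonymous differences: 3.

3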